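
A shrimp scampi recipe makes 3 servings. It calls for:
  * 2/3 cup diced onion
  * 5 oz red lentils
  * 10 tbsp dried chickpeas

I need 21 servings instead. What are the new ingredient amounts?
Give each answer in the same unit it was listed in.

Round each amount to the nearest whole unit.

Scaling factor: 21/3 = 7.
diced onion: 2/3 cup × 7 ≈ 5 cup
red lentils: 5 oz × 7 = 35 oz
dried chickpeas: 10 tbsp × 7 = 70 tbsp

diced onion: 5 cup; red lentils: 35 oz; dried chickpeas: 70 tbsp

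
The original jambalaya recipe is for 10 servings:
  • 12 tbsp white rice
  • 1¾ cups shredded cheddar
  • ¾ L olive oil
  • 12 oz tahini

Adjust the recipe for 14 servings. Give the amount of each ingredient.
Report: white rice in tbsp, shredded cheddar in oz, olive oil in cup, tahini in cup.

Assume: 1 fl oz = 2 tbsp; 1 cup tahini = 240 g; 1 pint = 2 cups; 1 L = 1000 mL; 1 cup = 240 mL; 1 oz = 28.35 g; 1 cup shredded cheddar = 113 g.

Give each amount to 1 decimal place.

white rice: 16.8 tbsp; shredded cheddar: 9.8 oz; olive oil: 4.4 cup; tahini: 2.0 cup

Scaling factor: 14/10 = 7/5 = 1.4.
white rice: 12 tbsp × 7/5 = 16.8 tbsp
shredded cheddar: 1.75 cup × 7/5 × 113 g/cup ÷ 28.35 g/oz ≈ 9.8 oz
olive oil: 0.75 L × 7/5 × 1000 mL/L ÷ 240 mL/cup ≈ 4.4 cup
tahini: 12 oz × 7/5 × 28.35 g/oz ÷ 240 g/cup ≈ 2.0 cup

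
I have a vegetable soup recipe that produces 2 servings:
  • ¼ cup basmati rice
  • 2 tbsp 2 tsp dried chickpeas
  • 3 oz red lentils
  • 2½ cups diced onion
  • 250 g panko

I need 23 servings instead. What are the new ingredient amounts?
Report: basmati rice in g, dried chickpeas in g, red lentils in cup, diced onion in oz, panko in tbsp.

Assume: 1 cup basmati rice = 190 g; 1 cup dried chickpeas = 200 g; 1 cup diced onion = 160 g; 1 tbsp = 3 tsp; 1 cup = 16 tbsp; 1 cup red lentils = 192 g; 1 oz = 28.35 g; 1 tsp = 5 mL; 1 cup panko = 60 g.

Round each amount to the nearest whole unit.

basmati rice: 546 g; dried chickpeas: 383 g; red lentils: 5 cup; diced onion: 162 oz; panko: 767 tbsp

Scaling factor: 23/2 = 11.5.
basmati rice: 0.25 cup × 23/2 × 190 g/cup ≈ 546 g
dried chickpeas: (2 tbsp + 2 tsp = 8/3 tbsp) × 23/2 ÷ 16 tbsp/cup × 200 g/cup ≈ 383 g
red lentils: 3 oz × 23/2 × 28.35 g/oz ÷ 192 g/cup ≈ 5 cup
diced onion: 2.5 cup × 23/2 × 160 g/cup ÷ 28.35 g/oz ≈ 162 oz
panko: 250 g × 23/2 ÷ 60 g/cup × 16 tbsp/cup ≈ 767 tbsp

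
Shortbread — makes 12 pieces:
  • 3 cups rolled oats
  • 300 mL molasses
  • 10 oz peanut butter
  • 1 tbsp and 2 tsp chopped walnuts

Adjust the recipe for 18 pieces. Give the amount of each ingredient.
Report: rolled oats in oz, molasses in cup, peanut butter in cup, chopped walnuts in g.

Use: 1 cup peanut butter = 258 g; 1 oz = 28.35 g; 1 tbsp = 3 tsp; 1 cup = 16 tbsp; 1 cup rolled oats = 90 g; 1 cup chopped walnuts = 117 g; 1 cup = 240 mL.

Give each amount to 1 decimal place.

Scaling factor: 18/12 = 3/2 = 1.5.
rolled oats: 3 cup × 3/2 × 90 g/cup ÷ 28.35 g/oz ≈ 14.3 oz
molasses: 300 mL × 3/2 ÷ 240 mL/cup ≈ 1.9 cup
peanut butter: 10 oz × 3/2 × 28.35 g/oz ÷ 258 g/cup ≈ 1.6 cup
chopped walnuts: (1 tbsp + 2 tsp = 5/3 tbsp) × 3/2 ÷ 16 tbsp/cup × 117 g/cup ≈ 18.3 g

rolled oats: 14.3 oz; molasses: 1.9 cup; peanut butter: 1.6 cup; chopped walnuts: 18.3 g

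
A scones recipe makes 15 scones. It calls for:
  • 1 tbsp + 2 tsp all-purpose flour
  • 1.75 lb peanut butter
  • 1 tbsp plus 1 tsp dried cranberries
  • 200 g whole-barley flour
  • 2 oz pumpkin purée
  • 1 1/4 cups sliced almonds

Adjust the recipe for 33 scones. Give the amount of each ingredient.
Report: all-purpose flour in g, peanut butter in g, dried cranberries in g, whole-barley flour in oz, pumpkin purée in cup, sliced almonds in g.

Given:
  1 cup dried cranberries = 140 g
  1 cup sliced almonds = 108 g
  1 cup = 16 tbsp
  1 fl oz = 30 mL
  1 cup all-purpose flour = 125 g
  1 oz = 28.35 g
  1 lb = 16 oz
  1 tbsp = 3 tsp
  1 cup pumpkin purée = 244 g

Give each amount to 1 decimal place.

Scaling factor: 33/15 = 11/5 = 2.2.
all-purpose flour: (1 tbsp + 2 tsp = 5/3 tbsp) × 11/5 ÷ 16 tbsp/cup × 125 g/cup ≈ 28.6 g
peanut butter: 1.75 lb × 11/5 × 16 oz/lb × 28.35 g/oz ≈ 1746.4 g
dried cranberries: (1 tbsp + 1 tsp = 4/3 tbsp) × 11/5 ÷ 16 tbsp/cup × 140 g/cup ≈ 25.7 g
whole-barley flour: 200 g × 11/5 ÷ 28.35 g/oz ≈ 15.5 oz
pumpkin purée: 2 oz × 11/5 × 28.35 g/oz ÷ 244 g/cup ≈ 0.5 cup
sliced almonds: 1.25 cup × 11/5 × 108 g/cup = 297.0 g

all-purpose flour: 28.6 g; peanut butter: 1746.4 g; dried cranberries: 25.7 g; whole-barley flour: 15.5 oz; pumpkin purée: 0.5 cup; sliced almonds: 297.0 g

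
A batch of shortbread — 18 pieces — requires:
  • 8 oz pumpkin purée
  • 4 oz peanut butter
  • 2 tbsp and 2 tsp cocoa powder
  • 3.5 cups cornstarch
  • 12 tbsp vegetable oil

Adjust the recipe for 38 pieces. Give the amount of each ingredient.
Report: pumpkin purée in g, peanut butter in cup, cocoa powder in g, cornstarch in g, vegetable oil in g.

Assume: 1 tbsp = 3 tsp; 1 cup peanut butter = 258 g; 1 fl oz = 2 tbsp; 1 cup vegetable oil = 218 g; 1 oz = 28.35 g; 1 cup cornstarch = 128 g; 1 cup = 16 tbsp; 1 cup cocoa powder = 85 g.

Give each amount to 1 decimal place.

Scaling factor: 38/18 = 19/9.
pumpkin purée: 8 oz × 19/9 × 28.35 g/oz = 478.8 g
peanut butter: 4 oz × 19/9 × 28.35 g/oz ÷ 258 g/cup ≈ 0.9 cup
cocoa powder: (2 tbsp + 2 tsp = 8/3 tbsp) × 19/9 ÷ 16 tbsp/cup × 85 g/cup ≈ 29.9 g
cornstarch: 3.5 cup × 19/9 × 128 g/cup ≈ 945.8 g
vegetable oil: 12 tbsp × 19/9 ÷ 16 tbsp/cup × 218 g/cup ≈ 345.2 g

pumpkin purée: 478.8 g; peanut butter: 0.9 cup; cocoa powder: 29.9 g; cornstarch: 945.8 g; vegetable oil: 345.2 g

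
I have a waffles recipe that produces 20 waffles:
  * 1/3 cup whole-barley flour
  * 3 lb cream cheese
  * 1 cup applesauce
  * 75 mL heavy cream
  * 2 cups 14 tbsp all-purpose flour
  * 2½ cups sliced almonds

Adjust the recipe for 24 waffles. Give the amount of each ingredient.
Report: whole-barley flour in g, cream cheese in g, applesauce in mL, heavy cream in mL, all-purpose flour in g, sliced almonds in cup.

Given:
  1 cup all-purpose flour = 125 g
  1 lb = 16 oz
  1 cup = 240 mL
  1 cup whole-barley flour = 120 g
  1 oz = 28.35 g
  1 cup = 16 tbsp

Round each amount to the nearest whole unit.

Scaling factor: 24/20 = 6/5 = 1.2.
whole-barley flour: 1/3 cup × 6/5 × 120 g/cup = 48 g
cream cheese: 3 lb × 6/5 × 16 oz/lb × 28.35 g/oz ≈ 1633 g
applesauce: 1 cup × 6/5 × 240 mL/cup = 288 mL
heavy cream: 75 mL × 6/5 = 90 mL
all-purpose flour: (2 cup + 14 tbsp = 2.875 cup) × 6/5 × 125 g/cup ≈ 431 g
sliced almonds: 2.5 cup × 6/5 = 3 cup

whole-barley flour: 48 g; cream cheese: 1633 g; applesauce: 288 mL; heavy cream: 90 mL; all-purpose flour: 431 g; sliced almonds: 3 cup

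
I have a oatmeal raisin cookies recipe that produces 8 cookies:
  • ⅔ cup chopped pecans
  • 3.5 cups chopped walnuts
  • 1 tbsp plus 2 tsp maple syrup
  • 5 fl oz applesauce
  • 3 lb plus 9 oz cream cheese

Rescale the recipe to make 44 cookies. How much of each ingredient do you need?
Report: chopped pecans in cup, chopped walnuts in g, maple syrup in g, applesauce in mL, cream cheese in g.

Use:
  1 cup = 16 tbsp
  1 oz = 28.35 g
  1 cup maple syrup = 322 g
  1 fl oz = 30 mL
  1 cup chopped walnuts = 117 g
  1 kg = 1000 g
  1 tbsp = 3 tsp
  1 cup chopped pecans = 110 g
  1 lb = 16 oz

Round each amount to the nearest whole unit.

chopped pecans: 4 cup; chopped walnuts: 2252 g; maple syrup: 184 g; applesauce: 825 mL; cream cheese: 8888 g

Scaling factor: 44/8 = 11/2 = 5.5.
chopped pecans: 2/3 cup × 11/2 ≈ 4 cup
chopped walnuts: 3.5 cup × 11/2 × 117 g/cup ≈ 2252 g
maple syrup: (1 tbsp + 2 tsp = 5/3 tbsp) × 11/2 ÷ 16 tbsp/cup × 322 g/cup ≈ 184 g
applesauce: 5 fl oz × 11/2 × 30 mL/fl oz = 825 mL
cream cheese: (3 lb + 9 oz = 3.5625 lb) × 11/2 × 16 oz/lb × 28.35 g/oz ≈ 8888 g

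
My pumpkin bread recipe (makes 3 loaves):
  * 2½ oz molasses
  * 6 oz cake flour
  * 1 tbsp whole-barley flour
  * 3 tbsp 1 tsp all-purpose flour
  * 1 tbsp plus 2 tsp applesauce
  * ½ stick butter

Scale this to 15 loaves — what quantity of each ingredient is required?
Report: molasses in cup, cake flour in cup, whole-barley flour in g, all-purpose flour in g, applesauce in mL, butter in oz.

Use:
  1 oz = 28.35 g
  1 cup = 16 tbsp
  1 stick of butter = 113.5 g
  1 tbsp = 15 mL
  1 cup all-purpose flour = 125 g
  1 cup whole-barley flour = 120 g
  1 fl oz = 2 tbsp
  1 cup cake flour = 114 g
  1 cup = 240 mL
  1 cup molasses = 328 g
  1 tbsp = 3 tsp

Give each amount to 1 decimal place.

molasses: 1.1 cup; cake flour: 7.5 cup; whole-barley flour: 37.5 g; all-purpose flour: 130.2 g; applesauce: 125.0 mL; butter: 10.0 oz

Scaling factor: 15/3 = 5.
molasses: 2.5 oz × 5 × 28.35 g/oz ÷ 328 g/cup ≈ 1.1 cup
cake flour: 6 oz × 5 × 28.35 g/oz ÷ 114 g/cup ≈ 7.5 cup
whole-barley flour: 1 tbsp × 5 ÷ 16 tbsp/cup × 120 g/cup = 37.5 g
all-purpose flour: (3 tbsp + 1 tsp = 10/3 tbsp) × 5 ÷ 16 tbsp/cup × 125 g/cup ≈ 130.2 g
applesauce: (1 tbsp + 2 tsp = 5/3 tbsp) × 5 × 15 mL/tbsp = 125.0 mL
butter: 0.5 stick × 5 × 113.5 g/stick ÷ 28.35 g/oz ≈ 10.0 oz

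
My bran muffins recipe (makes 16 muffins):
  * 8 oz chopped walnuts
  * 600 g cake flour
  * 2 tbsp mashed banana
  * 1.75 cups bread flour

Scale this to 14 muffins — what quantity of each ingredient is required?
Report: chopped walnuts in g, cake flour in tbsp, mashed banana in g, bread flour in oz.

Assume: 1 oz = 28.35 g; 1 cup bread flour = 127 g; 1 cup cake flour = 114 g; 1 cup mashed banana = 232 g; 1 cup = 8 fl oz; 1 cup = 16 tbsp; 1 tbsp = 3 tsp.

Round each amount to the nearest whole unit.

Scaling factor: 14/16 = 7/8 = 0.875.
chopped walnuts: 8 oz × 7/8 × 28.35 g/oz ≈ 198 g
cake flour: 600 g × 7/8 ÷ 114 g/cup × 16 tbsp/cup ≈ 74 tbsp
mashed banana: 2 tbsp × 7/8 ÷ 16 tbsp/cup × 232 g/cup ≈ 25 g
bread flour: 1.75 cup × 7/8 × 127 g/cup ÷ 28.35 g/oz ≈ 7 oz

chopped walnuts: 198 g; cake flour: 74 tbsp; mashed banana: 25 g; bread flour: 7 oz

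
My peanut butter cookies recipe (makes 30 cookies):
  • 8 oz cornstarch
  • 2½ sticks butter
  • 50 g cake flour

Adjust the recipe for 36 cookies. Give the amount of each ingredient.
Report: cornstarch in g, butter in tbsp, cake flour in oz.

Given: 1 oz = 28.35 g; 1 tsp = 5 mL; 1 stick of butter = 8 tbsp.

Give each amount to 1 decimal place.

cornstarch: 272.2 g; butter: 24.0 tbsp; cake flour: 2.1 oz

Scaling factor: 36/30 = 6/5 = 1.2.
cornstarch: 8 oz × 6/5 × 28.35 g/oz ≈ 272.2 g
butter: 2.5 stick × 6/5 × 8 tbsp/stick = 24.0 tbsp
cake flour: 50 g × 6/5 ÷ 28.35 g/oz ≈ 2.1 oz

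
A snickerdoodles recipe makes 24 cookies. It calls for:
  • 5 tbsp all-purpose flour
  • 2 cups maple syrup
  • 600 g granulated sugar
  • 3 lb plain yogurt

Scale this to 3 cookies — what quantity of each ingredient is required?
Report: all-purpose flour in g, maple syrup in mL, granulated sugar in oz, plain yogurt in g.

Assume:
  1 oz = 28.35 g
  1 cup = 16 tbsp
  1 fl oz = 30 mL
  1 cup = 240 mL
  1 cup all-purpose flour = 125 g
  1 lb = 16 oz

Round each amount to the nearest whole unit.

Scaling factor: 3/24 = 1/8 = 0.125.
all-purpose flour: 5 tbsp × 1/8 ÷ 16 tbsp/cup × 125 g/cup ≈ 5 g
maple syrup: 2 cup × 1/8 × 240 mL/cup = 60 mL
granulated sugar: 600 g × 1/8 ÷ 28.35 g/oz ≈ 3 oz
plain yogurt: 3 lb × 1/8 × 16 oz/lb × 28.35 g/oz ≈ 170 g

all-purpose flour: 5 g; maple syrup: 60 mL; granulated sugar: 3 oz; plain yogurt: 170 g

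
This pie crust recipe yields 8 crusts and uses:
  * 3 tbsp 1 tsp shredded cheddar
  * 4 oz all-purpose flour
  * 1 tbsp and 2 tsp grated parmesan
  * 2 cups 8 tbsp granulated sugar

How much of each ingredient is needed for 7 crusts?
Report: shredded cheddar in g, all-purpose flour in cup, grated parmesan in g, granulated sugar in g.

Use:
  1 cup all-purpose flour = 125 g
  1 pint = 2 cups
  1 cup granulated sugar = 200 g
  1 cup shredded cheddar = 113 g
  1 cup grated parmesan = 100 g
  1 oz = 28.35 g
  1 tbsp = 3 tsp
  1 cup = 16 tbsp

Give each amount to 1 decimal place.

Scaling factor: 7/8 = 0.875.
shredded cheddar: (3 tbsp + 1 tsp = 10/3 tbsp) × 7/8 ÷ 16 tbsp/cup × 113 g/cup ≈ 20.6 g
all-purpose flour: 4 oz × 7/8 × 28.35 g/oz ÷ 125 g/cup ≈ 0.8 cup
grated parmesan: (1 tbsp + 2 tsp = 5/3 tbsp) × 7/8 ÷ 16 tbsp/cup × 100 g/cup ≈ 9.1 g
granulated sugar: (2 cup + 8 tbsp = 2.5 cup) × 7/8 × 200 g/cup = 437.5 g

shredded cheddar: 20.6 g; all-purpose flour: 0.8 cup; grated parmesan: 9.1 g; granulated sugar: 437.5 g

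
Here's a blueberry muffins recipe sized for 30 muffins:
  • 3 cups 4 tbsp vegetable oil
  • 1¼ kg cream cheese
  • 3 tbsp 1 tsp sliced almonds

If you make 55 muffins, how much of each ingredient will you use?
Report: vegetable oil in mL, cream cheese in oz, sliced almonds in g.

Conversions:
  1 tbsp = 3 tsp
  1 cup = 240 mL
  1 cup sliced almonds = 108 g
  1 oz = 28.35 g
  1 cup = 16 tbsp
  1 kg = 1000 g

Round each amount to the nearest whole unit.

Scaling factor: 55/30 = 11/6.
vegetable oil: (3 cup + 4 tbsp = 3.25 cup) × 11/6 × 240 mL/cup = 1430 mL
cream cheese: 1.25 kg × 11/6 × 1000 g/kg ÷ 28.35 g/oz ≈ 81 oz
sliced almonds: (3 tbsp + 1 tsp = 10/3 tbsp) × 11/6 ÷ 16 tbsp/cup × 108 g/cup ≈ 41 g

vegetable oil: 1430 mL; cream cheese: 81 oz; sliced almonds: 41 g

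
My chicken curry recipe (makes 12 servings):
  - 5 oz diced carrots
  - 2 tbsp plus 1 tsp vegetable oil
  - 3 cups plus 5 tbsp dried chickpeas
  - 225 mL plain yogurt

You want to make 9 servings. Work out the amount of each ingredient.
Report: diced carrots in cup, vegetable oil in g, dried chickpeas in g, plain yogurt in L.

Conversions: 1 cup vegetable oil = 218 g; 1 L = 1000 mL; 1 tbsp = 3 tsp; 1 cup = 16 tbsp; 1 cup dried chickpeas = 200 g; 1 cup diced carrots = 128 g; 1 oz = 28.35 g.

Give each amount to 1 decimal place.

diced carrots: 0.8 cup; vegetable oil: 23.8 g; dried chickpeas: 496.9 g; plain yogurt: 0.2 L

Scaling factor: 9/12 = 3/4 = 0.75.
diced carrots: 5 oz × 3/4 × 28.35 g/oz ÷ 128 g/cup ≈ 0.8 cup
vegetable oil: (2 tbsp + 1 tsp = 7/3 tbsp) × 3/4 ÷ 16 tbsp/cup × 218 g/cup ≈ 23.8 g
dried chickpeas: (3 cup + 5 tbsp = 3.3125 cup) × 3/4 × 200 g/cup ≈ 496.9 g
plain yogurt: 225 mL × 3/4 ÷ 1000 mL/L ≈ 0.2 L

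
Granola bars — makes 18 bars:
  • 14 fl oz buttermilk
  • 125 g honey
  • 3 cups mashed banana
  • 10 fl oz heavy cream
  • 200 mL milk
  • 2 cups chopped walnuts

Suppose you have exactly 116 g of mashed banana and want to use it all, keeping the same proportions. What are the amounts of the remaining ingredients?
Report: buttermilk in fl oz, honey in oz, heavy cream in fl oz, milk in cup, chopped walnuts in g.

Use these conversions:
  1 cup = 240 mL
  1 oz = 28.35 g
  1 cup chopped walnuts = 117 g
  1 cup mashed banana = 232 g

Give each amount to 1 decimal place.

The original recipe has 696 g of mashed banana, so the scaling factor is 116 ÷ 696 = 1/6.
buttermilk: 14 fl oz × 1/6 ≈ 2.3 fl oz
honey: 125 g × 1/6 ÷ 28.35 g/oz ≈ 0.7 oz
heavy cream: 10 fl oz × 1/6 ≈ 1.7 fl oz
milk: 200 mL × 1/6 ÷ 240 mL/cup ≈ 0.1 cup
chopped walnuts: 2 cup × 1/6 × 117 g/cup = 39.0 g

buttermilk: 2.3 fl oz; honey: 0.7 oz; heavy cream: 1.7 fl oz; milk: 0.1 cup; chopped walnuts: 39.0 g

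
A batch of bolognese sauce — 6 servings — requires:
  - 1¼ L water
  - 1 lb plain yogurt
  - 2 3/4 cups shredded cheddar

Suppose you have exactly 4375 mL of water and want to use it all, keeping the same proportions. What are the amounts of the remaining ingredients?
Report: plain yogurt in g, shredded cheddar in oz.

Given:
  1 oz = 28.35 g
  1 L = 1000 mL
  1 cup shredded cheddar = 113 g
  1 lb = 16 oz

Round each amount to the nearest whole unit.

plain yogurt: 1588 g; shredded cheddar: 38 oz

The original recipe has 1250 mL of water, so the scaling factor is 4375 ÷ 1250 = 7/2 = 3.5.
plain yogurt: 1 lb × 7/2 × 16 oz/lb × 28.35 g/oz ≈ 1588 g
shredded cheddar: 2.75 cup × 7/2 × 113 g/cup ÷ 28.35 g/oz ≈ 38 oz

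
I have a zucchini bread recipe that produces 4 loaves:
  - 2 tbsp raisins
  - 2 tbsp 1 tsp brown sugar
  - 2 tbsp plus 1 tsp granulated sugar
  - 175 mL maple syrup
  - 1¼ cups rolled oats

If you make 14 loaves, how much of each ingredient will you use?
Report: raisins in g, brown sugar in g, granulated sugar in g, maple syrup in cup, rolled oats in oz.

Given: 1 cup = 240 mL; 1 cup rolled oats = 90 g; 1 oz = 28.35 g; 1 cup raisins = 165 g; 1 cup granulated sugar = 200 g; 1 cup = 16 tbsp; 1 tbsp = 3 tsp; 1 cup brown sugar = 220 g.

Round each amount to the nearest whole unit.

raisins: 72 g; brown sugar: 112 g; granulated sugar: 102 g; maple syrup: 3 cup; rolled oats: 14 oz

Scaling factor: 14/4 = 7/2 = 3.5.
raisins: 2 tbsp × 7/2 ÷ 16 tbsp/cup × 165 g/cup ≈ 72 g
brown sugar: (2 tbsp + 1 tsp = 7/3 tbsp) × 7/2 ÷ 16 tbsp/cup × 220 g/cup ≈ 112 g
granulated sugar: (2 tbsp + 1 tsp = 7/3 tbsp) × 7/2 ÷ 16 tbsp/cup × 200 g/cup ≈ 102 g
maple syrup: 175 mL × 7/2 ÷ 240 mL/cup ≈ 3 cup
rolled oats: 1.25 cup × 7/2 × 90 g/cup ÷ 28.35 g/oz ≈ 14 oz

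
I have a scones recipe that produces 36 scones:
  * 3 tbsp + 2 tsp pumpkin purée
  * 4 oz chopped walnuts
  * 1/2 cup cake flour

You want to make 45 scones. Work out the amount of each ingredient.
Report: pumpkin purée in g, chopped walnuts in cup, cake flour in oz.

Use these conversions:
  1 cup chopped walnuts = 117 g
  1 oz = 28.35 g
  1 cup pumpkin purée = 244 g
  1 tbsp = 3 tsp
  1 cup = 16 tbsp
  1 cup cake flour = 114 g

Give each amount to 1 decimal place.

pumpkin purée: 69.9 g; chopped walnuts: 1.2 cup; cake flour: 2.5 oz

Scaling factor: 45/36 = 5/4 = 1.25.
pumpkin purée: (3 tbsp + 2 tsp = 11/3 tbsp) × 5/4 ÷ 16 tbsp/cup × 244 g/cup ≈ 69.9 g
chopped walnuts: 4 oz × 5/4 × 28.35 g/oz ÷ 117 g/cup ≈ 1.2 cup
cake flour: 0.5 cup × 5/4 × 114 g/cup ÷ 28.35 g/oz ≈ 2.5 oz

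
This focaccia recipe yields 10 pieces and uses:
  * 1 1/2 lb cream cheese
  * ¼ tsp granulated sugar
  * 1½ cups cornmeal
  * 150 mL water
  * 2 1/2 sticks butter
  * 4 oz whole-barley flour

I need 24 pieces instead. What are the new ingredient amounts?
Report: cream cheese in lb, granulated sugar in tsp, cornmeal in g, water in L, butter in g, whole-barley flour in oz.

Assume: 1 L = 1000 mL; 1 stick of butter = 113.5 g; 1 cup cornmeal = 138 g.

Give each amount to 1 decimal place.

cream cheese: 3.6 lb; granulated sugar: 0.6 tsp; cornmeal: 496.8 g; water: 0.4 L; butter: 681.0 g; whole-barley flour: 9.6 oz

Scaling factor: 24/10 = 12/5 = 2.4.
cream cheese: 1.5 lb × 12/5 = 3.6 lb
granulated sugar: 0.25 tsp × 12/5 = 0.6 tsp
cornmeal: 1.5 cup × 12/5 × 138 g/cup = 496.8 g
water: 150 mL × 12/5 ÷ 1000 mL/L ≈ 0.4 L
butter: 2.5 stick × 12/5 × 113.5 g/stick = 681.0 g
whole-barley flour: 4 oz × 12/5 = 9.6 oz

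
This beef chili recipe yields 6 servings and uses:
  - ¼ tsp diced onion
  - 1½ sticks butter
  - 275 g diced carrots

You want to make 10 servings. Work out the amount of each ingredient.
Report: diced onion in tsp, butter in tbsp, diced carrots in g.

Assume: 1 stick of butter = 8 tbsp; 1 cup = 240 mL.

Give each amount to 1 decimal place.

diced onion: 0.4 tsp; butter: 20.0 tbsp; diced carrots: 458.3 g

Scaling factor: 10/6 = 5/3.
diced onion: 0.25 tsp × 5/3 ≈ 0.4 tsp
butter: 1.5 stick × 5/3 × 8 tbsp/stick = 20.0 tbsp
diced carrots: 275 g × 5/3 ≈ 458.3 g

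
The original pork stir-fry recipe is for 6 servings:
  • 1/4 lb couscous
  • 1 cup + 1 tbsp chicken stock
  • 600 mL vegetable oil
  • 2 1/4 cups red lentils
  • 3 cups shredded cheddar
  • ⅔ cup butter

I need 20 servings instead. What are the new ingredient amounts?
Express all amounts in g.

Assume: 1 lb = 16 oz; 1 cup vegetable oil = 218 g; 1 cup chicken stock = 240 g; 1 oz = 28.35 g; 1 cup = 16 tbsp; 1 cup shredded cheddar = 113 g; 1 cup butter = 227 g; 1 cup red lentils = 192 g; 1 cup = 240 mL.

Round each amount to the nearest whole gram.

couscous: 378 g; chicken stock: 850 g; vegetable oil: 1817 g; red lentils: 1440 g; shredded cheddar: 1130 g; butter: 504 g

Scaling factor: 20/6 = 10/3.
couscous: 0.25 lb × 10/3 × 16 oz/lb × 28.35 g/oz = 378 g
chicken stock: (1 cup + 1 tbsp = 1.0625 cup) × 10/3 × 240 g/cup = 850 g
vegetable oil: 600 mL × 10/3 ÷ 240 mL/cup × 218 g/cup ≈ 1817 g
red lentils: 2.25 cup × 10/3 × 192 g/cup = 1440 g
shredded cheddar: 3 cup × 10/3 × 113 g/cup = 1130 g
butter: 2/3 cup × 10/3 × 227 g/cup ≈ 504 g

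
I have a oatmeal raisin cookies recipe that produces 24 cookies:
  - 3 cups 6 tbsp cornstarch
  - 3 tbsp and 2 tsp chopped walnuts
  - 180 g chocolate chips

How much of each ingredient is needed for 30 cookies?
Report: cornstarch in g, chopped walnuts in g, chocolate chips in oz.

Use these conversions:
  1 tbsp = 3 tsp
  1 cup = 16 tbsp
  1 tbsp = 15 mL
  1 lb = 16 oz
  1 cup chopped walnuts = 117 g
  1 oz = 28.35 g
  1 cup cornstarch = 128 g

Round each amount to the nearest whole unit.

cornstarch: 540 g; chopped walnuts: 34 g; chocolate chips: 8 oz

Scaling factor: 30/24 = 5/4 = 1.25.
cornstarch: (3 cup + 6 tbsp = 3.375 cup) × 5/4 × 128 g/cup = 540 g
chopped walnuts: (3 tbsp + 2 tsp = 11/3 tbsp) × 5/4 ÷ 16 tbsp/cup × 117 g/cup ≈ 34 g
chocolate chips: 180 g × 5/4 ÷ 28.35 g/oz ≈ 8 oz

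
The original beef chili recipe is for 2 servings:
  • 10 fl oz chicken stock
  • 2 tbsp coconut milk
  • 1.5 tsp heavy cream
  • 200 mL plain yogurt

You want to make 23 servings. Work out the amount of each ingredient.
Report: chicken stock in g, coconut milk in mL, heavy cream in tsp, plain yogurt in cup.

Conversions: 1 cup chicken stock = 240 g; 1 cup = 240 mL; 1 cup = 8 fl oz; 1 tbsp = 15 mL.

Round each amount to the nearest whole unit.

chicken stock: 3450 g; coconut milk: 345 mL; heavy cream: 17 tsp; plain yogurt: 10 cup

Scaling factor: 23/2 = 11.5.
chicken stock: 10 fl oz × 23/2 ÷ 8 fl oz/cup × 240 g/cup = 3450 g
coconut milk: 2 tbsp × 23/2 × 15 mL/tbsp = 345 mL
heavy cream: 1.5 tsp × 23/2 ≈ 17 tsp
plain yogurt: 200 mL × 23/2 ÷ 240 mL/cup ≈ 10 cup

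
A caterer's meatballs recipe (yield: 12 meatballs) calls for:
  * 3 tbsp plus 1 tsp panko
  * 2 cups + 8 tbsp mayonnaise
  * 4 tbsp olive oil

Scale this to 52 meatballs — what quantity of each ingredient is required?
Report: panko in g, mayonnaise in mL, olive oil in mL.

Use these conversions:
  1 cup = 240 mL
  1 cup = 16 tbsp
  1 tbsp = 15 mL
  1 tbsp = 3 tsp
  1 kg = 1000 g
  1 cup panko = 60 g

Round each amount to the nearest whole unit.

panko: 54 g; mayonnaise: 2600 mL; olive oil: 260 mL

Scaling factor: 52/12 = 13/3.
panko: (3 tbsp + 1 tsp = 10/3 tbsp) × 13/3 ÷ 16 tbsp/cup × 60 g/cup ≈ 54 g
mayonnaise: (2 cup + 8 tbsp = 2.5 cup) × 13/3 × 240 mL/cup = 2600 mL
olive oil: 4 tbsp × 13/3 × 15 mL/tbsp = 260 mL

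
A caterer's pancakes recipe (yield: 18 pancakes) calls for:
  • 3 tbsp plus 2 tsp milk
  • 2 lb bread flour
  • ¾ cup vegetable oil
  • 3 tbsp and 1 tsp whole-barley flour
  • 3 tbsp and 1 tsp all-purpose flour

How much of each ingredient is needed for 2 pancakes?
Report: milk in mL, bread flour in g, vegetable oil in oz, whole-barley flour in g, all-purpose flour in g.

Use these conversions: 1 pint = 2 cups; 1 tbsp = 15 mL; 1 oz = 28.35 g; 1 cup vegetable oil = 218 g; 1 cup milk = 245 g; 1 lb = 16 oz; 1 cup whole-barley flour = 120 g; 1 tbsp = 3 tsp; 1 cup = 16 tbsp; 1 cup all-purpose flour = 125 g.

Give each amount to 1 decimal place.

Scaling factor: 2/18 = 1/9.
milk: (3 tbsp + 2 tsp = 11/3 tbsp) × 1/9 × 15 mL/tbsp ≈ 6.1 mL
bread flour: 2 lb × 1/9 × 16 oz/lb × 28.35 g/oz = 100.8 g
vegetable oil: 0.75 cup × 1/9 × 218 g/cup ÷ 28.35 g/oz ≈ 0.6 oz
whole-barley flour: (3 tbsp + 1 tsp = 10/3 tbsp) × 1/9 ÷ 16 tbsp/cup × 120 g/cup ≈ 2.8 g
all-purpose flour: (3 tbsp + 1 tsp = 10/3 tbsp) × 1/9 ÷ 16 tbsp/cup × 125 g/cup ≈ 2.9 g

milk: 6.1 mL; bread flour: 100.8 g; vegetable oil: 0.6 oz; whole-barley flour: 2.8 g; all-purpose flour: 2.9 g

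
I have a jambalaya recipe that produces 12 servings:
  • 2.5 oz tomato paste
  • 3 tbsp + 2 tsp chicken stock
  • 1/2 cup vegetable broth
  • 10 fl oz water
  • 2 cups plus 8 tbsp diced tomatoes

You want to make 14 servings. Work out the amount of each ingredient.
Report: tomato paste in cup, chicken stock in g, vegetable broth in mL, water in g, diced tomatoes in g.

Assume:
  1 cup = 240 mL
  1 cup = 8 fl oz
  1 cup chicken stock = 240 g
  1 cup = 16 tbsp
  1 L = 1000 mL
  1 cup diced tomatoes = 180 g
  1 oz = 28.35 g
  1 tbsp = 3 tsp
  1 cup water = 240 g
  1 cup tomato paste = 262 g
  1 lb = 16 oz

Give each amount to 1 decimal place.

Scaling factor: 14/12 = 7/6.
tomato paste: 2.5 oz × 7/6 × 28.35 g/oz ÷ 262 g/cup ≈ 0.3 cup
chicken stock: (3 tbsp + 2 tsp = 11/3 tbsp) × 7/6 ÷ 16 tbsp/cup × 240 g/cup ≈ 64.2 g
vegetable broth: 0.5 cup × 7/6 × 240 mL/cup = 140.0 mL
water: 10 fl oz × 7/6 ÷ 8 fl oz/cup × 240 g/cup = 350.0 g
diced tomatoes: (2 cup + 8 tbsp = 2.5 cup) × 7/6 × 180 g/cup = 525.0 g

tomato paste: 0.3 cup; chicken stock: 64.2 g; vegetable broth: 140.0 mL; water: 350.0 g; diced tomatoes: 525.0 g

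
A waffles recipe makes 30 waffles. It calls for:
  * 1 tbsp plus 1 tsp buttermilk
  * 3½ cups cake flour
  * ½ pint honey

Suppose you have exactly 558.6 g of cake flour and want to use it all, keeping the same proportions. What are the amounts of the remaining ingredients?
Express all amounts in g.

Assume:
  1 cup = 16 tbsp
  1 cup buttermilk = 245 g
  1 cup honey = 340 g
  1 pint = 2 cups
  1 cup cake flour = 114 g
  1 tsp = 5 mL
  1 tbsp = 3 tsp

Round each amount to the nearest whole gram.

The original recipe has 399 g of cake flour, so the scaling factor is 558.6 ÷ 399 = 7/5 = 1.4.
buttermilk: (1 tbsp + 1 tsp = 4/3 tbsp) × 7/5 ÷ 16 tbsp/cup × 245 g/cup ≈ 29 g
honey: 0.5 pint × 7/5 × 2 cup/pint × 340 g/cup = 476 g

buttermilk: 29 g; honey: 476 g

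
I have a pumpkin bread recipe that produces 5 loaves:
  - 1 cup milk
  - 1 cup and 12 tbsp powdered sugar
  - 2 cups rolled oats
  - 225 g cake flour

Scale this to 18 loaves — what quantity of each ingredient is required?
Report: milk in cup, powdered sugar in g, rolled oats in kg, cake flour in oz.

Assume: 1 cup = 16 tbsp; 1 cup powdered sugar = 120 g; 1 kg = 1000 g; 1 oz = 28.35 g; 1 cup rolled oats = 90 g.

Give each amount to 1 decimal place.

Scaling factor: 18/5 = 3.6.
milk: 1 cup × 18/5 = 3.6 cup
powdered sugar: (1 cup + 12 tbsp = 1.75 cup) × 18/5 × 120 g/cup = 756.0 g
rolled oats: 2 cup × 18/5 × 90 g/cup ÷ 1000 g/kg ≈ 0.6 kg
cake flour: 225 g × 18/5 ÷ 28.35 g/oz ≈ 28.6 oz

milk: 3.6 cup; powdered sugar: 756.0 g; rolled oats: 0.6 kg; cake flour: 28.6 oz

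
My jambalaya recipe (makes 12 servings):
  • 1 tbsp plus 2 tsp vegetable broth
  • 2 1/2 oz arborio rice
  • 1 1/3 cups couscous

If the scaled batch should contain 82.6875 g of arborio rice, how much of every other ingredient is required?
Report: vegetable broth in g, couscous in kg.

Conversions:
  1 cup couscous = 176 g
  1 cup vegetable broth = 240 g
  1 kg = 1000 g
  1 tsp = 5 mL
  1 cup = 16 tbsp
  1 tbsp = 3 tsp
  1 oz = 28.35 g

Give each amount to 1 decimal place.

vegetable broth: 29.2 g; couscous: 0.3 kg

The original recipe has 70.875 g of arborio rice, so the scaling factor is 82.6875 ÷ 70.875 = 7/6.
vegetable broth: (1 tbsp + 2 tsp = 5/3 tbsp) × 7/6 ÷ 16 tbsp/cup × 240 g/cup ≈ 29.2 g
couscous: 4/3 cup × 7/6 × 176 g/cup ÷ 1000 g/kg ≈ 0.3 kg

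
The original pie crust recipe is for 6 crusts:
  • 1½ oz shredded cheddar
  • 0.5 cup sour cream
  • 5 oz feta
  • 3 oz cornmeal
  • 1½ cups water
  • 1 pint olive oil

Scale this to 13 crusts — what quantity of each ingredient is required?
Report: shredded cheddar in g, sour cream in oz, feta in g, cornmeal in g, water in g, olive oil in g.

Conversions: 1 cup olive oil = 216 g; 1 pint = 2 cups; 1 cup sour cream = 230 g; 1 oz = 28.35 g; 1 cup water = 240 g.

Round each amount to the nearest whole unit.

shredded cheddar: 92 g; sour cream: 9 oz; feta: 307 g; cornmeal: 184 g; water: 780 g; olive oil: 936 g

Scaling factor: 13/6.
shredded cheddar: 1.5 oz × 13/6 × 28.35 g/oz ≈ 92 g
sour cream: 0.5 cup × 13/6 × 230 g/cup ÷ 28.35 g/oz ≈ 9 oz
feta: 5 oz × 13/6 × 28.35 g/oz ≈ 307 g
cornmeal: 3 oz × 13/6 × 28.35 g/oz ≈ 184 g
water: 1.5 cup × 13/6 × 240 g/cup = 780 g
olive oil: 1 pint × 13/6 × 2 cup/pint × 216 g/cup = 936 g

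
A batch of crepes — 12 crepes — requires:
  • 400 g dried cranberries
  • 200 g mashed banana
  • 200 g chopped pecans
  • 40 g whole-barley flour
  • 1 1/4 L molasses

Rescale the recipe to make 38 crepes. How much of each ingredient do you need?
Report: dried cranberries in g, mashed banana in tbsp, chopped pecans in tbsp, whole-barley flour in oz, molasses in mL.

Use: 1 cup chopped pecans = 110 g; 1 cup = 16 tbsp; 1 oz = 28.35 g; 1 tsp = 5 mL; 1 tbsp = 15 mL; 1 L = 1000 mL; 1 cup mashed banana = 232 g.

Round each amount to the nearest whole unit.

dried cranberries: 1267 g; mashed banana: 44 tbsp; chopped pecans: 92 tbsp; whole-barley flour: 4 oz; molasses: 3958 mL

Scaling factor: 38/12 = 19/6.
dried cranberries: 400 g × 19/6 ≈ 1267 g
mashed banana: 200 g × 19/6 ÷ 232 g/cup × 16 tbsp/cup ≈ 44 tbsp
chopped pecans: 200 g × 19/6 ÷ 110 g/cup × 16 tbsp/cup ≈ 92 tbsp
whole-barley flour: 40 g × 19/6 ÷ 28.35 g/oz ≈ 4 oz
molasses: 1.25 L × 19/6 × 1000 mL/L ≈ 3958 mL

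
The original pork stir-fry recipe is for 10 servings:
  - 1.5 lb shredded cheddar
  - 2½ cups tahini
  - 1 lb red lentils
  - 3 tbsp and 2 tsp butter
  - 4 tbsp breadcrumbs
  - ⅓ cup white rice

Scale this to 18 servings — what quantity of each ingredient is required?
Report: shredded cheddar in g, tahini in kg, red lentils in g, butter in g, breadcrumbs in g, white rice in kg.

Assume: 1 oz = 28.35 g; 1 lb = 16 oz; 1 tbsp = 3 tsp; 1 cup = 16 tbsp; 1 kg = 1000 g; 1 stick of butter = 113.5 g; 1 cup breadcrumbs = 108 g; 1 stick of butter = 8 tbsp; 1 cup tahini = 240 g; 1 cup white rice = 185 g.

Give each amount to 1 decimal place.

shredded cheddar: 1224.7 g; tahini: 1.1 kg; red lentils: 816.5 g; butter: 93.6 g; breadcrumbs: 48.6 g; white rice: 0.1 kg

Scaling factor: 18/10 = 9/5 = 1.8.
shredded cheddar: 1.5 lb × 9/5 × 16 oz/lb × 28.35 g/oz ≈ 1224.7 g
tahini: 2.5 cup × 9/5 × 240 g/cup ÷ 1000 g/kg ≈ 1.1 kg
red lentils: 1 lb × 9/5 × 16 oz/lb × 28.35 g/oz ≈ 816.5 g
butter: (3 tbsp + 2 tsp = 11/3 tbsp) × 9/5 ÷ 8 tbsp/stick × 113.5 g/stick ≈ 93.6 g
breadcrumbs: 4 tbsp × 9/5 ÷ 16 tbsp/cup × 108 g/cup = 48.6 g
white rice: 1/3 cup × 9/5 × 185 g/cup ÷ 1000 g/kg ≈ 0.1 kg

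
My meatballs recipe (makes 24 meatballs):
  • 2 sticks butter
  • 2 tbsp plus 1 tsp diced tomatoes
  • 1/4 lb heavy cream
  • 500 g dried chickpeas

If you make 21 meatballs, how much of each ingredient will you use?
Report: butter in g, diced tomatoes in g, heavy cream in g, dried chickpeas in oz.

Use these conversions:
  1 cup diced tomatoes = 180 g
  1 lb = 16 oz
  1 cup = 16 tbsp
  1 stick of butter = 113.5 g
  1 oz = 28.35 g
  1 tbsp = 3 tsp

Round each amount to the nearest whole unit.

Scaling factor: 21/24 = 7/8 = 0.875.
butter: 2 stick × 7/8 × 113.5 g/stick ≈ 199 g
diced tomatoes: (2 tbsp + 1 tsp = 7/3 tbsp) × 7/8 ÷ 16 tbsp/cup × 180 g/cup ≈ 23 g
heavy cream: 0.25 lb × 7/8 × 16 oz/lb × 28.35 g/oz ≈ 99 g
dried chickpeas: 500 g × 7/8 ÷ 28.35 g/oz ≈ 15 oz

butter: 199 g; diced tomatoes: 23 g; heavy cream: 99 g; dried chickpeas: 15 oz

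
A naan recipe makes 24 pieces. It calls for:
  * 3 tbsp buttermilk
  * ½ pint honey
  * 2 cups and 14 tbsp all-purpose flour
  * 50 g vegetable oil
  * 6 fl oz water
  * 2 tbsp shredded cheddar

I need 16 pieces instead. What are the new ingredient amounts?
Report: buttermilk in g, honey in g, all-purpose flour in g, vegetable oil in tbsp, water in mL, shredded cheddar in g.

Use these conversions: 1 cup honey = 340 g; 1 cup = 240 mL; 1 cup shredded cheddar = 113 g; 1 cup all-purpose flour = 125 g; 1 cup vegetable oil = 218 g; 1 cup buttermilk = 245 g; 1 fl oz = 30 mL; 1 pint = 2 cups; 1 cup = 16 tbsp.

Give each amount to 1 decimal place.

Scaling factor: 16/24 = 2/3.
buttermilk: 3 tbsp × 2/3 ÷ 16 tbsp/cup × 245 g/cup ≈ 30.6 g
honey: 0.5 pint × 2/3 × 2 cup/pint × 340 g/cup ≈ 226.7 g
all-purpose flour: (2 cup + 14 tbsp = 2.875 cup) × 2/3 × 125 g/cup ≈ 239.6 g
vegetable oil: 50 g × 2/3 ÷ 218 g/cup × 16 tbsp/cup ≈ 2.4 tbsp
water: 6 fl oz × 2/3 × 30 mL/fl oz = 120.0 mL
shredded cheddar: 2 tbsp × 2/3 ÷ 16 tbsp/cup × 113 g/cup ≈ 9.4 g

buttermilk: 30.6 g; honey: 226.7 g; all-purpose flour: 239.6 g; vegetable oil: 2.4 tbsp; water: 120.0 mL; shredded cheddar: 9.4 g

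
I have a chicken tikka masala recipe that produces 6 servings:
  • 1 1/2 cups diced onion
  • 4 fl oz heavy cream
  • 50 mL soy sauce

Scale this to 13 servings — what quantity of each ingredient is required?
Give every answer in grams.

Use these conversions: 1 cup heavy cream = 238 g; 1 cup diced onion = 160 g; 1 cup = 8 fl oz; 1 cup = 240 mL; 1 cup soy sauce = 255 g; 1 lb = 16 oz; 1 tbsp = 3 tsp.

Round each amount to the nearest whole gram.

diced onion: 520 g; heavy cream: 258 g; soy sauce: 115 g

Scaling factor: 13/6.
diced onion: 1.5 cup × 13/6 × 160 g/cup = 520 g
heavy cream: 4 fl oz × 13/6 ÷ 8 fl oz/cup × 238 g/cup ≈ 258 g
soy sauce: 50 mL × 13/6 ÷ 240 mL/cup × 255 g/cup ≈ 115 g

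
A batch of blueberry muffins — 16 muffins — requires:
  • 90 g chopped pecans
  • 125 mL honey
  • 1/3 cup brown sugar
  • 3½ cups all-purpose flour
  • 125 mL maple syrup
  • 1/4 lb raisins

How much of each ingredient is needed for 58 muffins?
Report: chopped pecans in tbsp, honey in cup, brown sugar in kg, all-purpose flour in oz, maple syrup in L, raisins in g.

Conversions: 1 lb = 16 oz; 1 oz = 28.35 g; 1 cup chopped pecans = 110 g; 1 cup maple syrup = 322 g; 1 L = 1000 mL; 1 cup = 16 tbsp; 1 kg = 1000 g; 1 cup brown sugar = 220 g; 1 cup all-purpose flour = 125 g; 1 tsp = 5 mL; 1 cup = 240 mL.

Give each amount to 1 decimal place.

chopped pecans: 47.5 tbsp; honey: 1.9 cup; brown sugar: 0.3 kg; all-purpose flour: 55.9 oz; maple syrup: 0.5 L; raisins: 411.1 g

Scaling factor: 58/16 = 29/8 = 3.625.
chopped pecans: 90 g × 29/8 ÷ 110 g/cup × 16 tbsp/cup ≈ 47.5 tbsp
honey: 125 mL × 29/8 ÷ 240 mL/cup ≈ 1.9 cup
brown sugar: 1/3 cup × 29/8 × 220 g/cup ÷ 1000 g/kg ≈ 0.3 kg
all-purpose flour: 3.5 cup × 29/8 × 125 g/cup ÷ 28.35 g/oz ≈ 55.9 oz
maple syrup: 125 mL × 29/8 ÷ 1000 mL/L ≈ 0.5 L
raisins: 0.25 lb × 29/8 × 16 oz/lb × 28.35 g/oz ≈ 411.1 g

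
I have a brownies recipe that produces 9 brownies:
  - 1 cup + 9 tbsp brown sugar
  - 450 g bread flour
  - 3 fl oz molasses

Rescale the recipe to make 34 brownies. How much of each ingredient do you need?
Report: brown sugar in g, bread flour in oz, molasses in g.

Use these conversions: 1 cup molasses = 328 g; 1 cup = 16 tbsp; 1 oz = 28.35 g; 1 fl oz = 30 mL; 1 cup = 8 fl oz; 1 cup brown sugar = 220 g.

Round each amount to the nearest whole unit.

Scaling factor: 34/9.
brown sugar: (1 cup + 9 tbsp = 1.5625 cup) × 34/9 × 220 g/cup ≈ 1299 g
bread flour: 450 g × 34/9 ÷ 28.35 g/oz ≈ 60 oz
molasses: 3 fl oz × 34/9 ÷ 8 fl oz/cup × 328 g/cup ≈ 465 g

brown sugar: 1299 g; bread flour: 60 oz; molasses: 465 g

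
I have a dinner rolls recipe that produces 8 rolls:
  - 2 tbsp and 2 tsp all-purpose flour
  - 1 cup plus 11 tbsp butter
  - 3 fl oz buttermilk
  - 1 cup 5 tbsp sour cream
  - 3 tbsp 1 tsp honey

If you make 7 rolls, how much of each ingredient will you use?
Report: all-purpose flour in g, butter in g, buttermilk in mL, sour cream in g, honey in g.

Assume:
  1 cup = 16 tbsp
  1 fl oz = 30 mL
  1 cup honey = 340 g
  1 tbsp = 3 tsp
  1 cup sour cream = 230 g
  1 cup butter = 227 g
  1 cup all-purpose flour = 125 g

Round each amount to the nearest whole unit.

Scaling factor: 7/8 = 0.875.
all-purpose flour: (2 tbsp + 2 tsp = 8/3 tbsp) × 7/8 ÷ 16 tbsp/cup × 125 g/cup ≈ 18 g
butter: (1 cup + 11 tbsp = 1.6875 cup) × 7/8 × 227 g/cup ≈ 335 g
buttermilk: 3 fl oz × 7/8 × 30 mL/fl oz ≈ 79 mL
sour cream: (1 cup + 5 tbsp = 1.3125 cup) × 7/8 × 230 g/cup ≈ 264 g
honey: (3 tbsp + 1 tsp = 10/3 tbsp) × 7/8 ÷ 16 tbsp/cup × 340 g/cup ≈ 62 g

all-purpose flour: 18 g; butter: 335 g; buttermilk: 79 mL; sour cream: 264 g; honey: 62 g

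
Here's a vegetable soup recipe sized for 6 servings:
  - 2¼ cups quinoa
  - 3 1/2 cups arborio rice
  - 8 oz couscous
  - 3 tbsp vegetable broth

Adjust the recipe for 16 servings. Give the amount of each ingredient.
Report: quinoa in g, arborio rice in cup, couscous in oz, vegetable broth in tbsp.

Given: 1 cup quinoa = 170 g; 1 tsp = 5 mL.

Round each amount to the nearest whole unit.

quinoa: 1020 g; arborio rice: 9 cup; couscous: 21 oz; vegetable broth: 8 tbsp

Scaling factor: 16/6 = 8/3.
quinoa: 2.25 cup × 8/3 × 170 g/cup = 1020 g
arborio rice: 3.5 cup × 8/3 ≈ 9 cup
couscous: 8 oz × 8/3 ≈ 21 oz
vegetable broth: 3 tbsp × 8/3 = 8 tbsp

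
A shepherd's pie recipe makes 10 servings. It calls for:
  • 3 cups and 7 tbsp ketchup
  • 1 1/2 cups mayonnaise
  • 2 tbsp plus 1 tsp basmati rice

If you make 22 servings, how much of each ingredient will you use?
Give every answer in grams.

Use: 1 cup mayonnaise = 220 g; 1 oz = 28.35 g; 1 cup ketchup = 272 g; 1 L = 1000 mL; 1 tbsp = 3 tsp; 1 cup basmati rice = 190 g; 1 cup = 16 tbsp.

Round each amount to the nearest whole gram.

Scaling factor: 22/10 = 11/5 = 2.2.
ketchup: (3 cup + 7 tbsp = 3.4375 cup) × 11/5 × 272 g/cup = 2057 g
mayonnaise: 1.5 cup × 11/5 × 220 g/cup = 726 g
basmati rice: (2 tbsp + 1 tsp = 7/3 tbsp) × 11/5 ÷ 16 tbsp/cup × 190 g/cup ≈ 61 g

ketchup: 2057 g; mayonnaise: 726 g; basmati rice: 61 g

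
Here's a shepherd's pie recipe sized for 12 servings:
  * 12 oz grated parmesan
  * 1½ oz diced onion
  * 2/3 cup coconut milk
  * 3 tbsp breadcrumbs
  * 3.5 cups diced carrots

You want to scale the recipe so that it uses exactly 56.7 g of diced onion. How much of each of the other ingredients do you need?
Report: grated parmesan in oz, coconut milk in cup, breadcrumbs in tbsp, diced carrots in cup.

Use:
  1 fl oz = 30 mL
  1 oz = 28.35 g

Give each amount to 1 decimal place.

grated parmesan: 16.0 oz; coconut milk: 0.9 cup; breadcrumbs: 4.0 tbsp; diced carrots: 4.7 cup

The original recipe has 42.525 g of diced onion, so the scaling factor is 56.7 ÷ 42.525 = 4/3.
grated parmesan: 12 oz × 4/3 = 16.0 oz
coconut milk: 2/3 cup × 4/3 ≈ 0.9 cup
breadcrumbs: 3 tbsp × 4/3 = 4.0 tbsp
diced carrots: 3.5 cup × 4/3 ≈ 4.7 cup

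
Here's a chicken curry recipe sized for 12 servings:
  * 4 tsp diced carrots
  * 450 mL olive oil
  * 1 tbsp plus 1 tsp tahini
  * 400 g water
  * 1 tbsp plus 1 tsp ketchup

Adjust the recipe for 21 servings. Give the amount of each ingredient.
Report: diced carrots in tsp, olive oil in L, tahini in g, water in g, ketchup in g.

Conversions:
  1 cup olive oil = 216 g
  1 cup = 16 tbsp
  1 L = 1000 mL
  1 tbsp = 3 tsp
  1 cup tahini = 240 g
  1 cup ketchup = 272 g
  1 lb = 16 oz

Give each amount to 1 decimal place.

Scaling factor: 21/12 = 7/4 = 1.75.
diced carrots: 4 tsp × 7/4 = 7.0 tsp
olive oil: 450 mL × 7/4 ÷ 1000 mL/L ≈ 0.8 L
tahini: (1 tbsp + 1 tsp = 4/3 tbsp) × 7/4 ÷ 16 tbsp/cup × 240 g/cup = 35.0 g
water: 400 g × 7/4 = 700.0 g
ketchup: (1 tbsp + 1 tsp = 4/3 tbsp) × 7/4 ÷ 16 tbsp/cup × 272 g/cup ≈ 39.7 g

diced carrots: 7.0 tsp; olive oil: 0.8 L; tahini: 35.0 g; water: 700.0 g; ketchup: 39.7 g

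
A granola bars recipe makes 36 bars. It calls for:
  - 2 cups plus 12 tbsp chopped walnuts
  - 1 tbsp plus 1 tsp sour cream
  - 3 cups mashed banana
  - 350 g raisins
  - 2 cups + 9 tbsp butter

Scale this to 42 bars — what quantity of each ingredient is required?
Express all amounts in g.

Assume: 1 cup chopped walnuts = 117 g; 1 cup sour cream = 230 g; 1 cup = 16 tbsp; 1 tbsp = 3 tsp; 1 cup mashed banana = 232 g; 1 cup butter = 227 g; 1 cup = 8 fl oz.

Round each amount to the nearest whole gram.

Scaling factor: 42/36 = 7/6.
chopped walnuts: (2 cup + 12 tbsp = 2.75 cup) × 7/6 × 117 g/cup ≈ 375 g
sour cream: (1 tbsp + 1 tsp = 4/3 tbsp) × 7/6 ÷ 16 tbsp/cup × 230 g/cup ≈ 22 g
mashed banana: 3 cup × 7/6 × 232 g/cup = 812 g
raisins: 350 g × 7/6 ≈ 408 g
butter: (2 cup + 9 tbsp = 2.5625 cup) × 7/6 × 227 g/cup ≈ 679 g

chopped walnuts: 375 g; sour cream: 22 g; mashed banana: 812 g; raisins: 408 g; butter: 679 g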